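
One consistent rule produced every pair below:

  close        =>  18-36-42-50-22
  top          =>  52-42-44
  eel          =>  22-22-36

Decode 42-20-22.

c(#3)→18 and l(#12)→36: differences scale by 2, so n = 2·pos + 12. Each letter becomes 2×(its alphabet position, a=1..z=26) + 12.
Decoding 42-20-22: 42→(42−12)÷2=15=o, 20→(20−12)÷2=4=d, 22→(22−12)÷2=5=e.

ode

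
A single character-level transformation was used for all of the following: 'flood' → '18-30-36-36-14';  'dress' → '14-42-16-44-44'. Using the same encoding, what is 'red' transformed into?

42-16-14

f(#6)→18 and l(#12)→30: differences scale by 2, so n = 2·pos + 6. Each letter becomes 2×(its alphabet position, a=1..z=26) + 6.
For red: r=18→42, e=5→16, d=4→14.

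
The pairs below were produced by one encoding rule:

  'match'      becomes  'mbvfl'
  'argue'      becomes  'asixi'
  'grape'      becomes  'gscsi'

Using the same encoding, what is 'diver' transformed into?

In match: m→m is +0, a→b is +1, t→v is +2, c→f is +3 — the shift increases by 1 each position. The shift increases by 1 at each position, starting from +0: 0, 1, 2, ….
On diver: d+0=d, i+1=j, v+2=x, e+3=h, r+4=v.

djxhv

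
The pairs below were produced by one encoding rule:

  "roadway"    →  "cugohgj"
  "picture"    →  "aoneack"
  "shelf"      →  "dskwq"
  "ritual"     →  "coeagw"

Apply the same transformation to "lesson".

wkdduy

Vowels shift forward by 6 and consonants shift forward by 11.
For lesson: l(cons)+11=w, e(vowel)+6=k, s(cons)+11=d, s(cons)+11=d, o(vowel)+6=u, n(cons)+11=y.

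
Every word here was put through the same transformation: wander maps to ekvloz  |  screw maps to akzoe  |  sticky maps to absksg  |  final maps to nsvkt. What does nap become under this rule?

The shift depends on letter class: consonant w→e is +8, but vowel a→k is +10. The rule splits by letter class: vowels +10, consonants +8.
Applying it to nap: n(cons)+8=v, a(vowel)+10=k, p(cons)+8=x.

vkx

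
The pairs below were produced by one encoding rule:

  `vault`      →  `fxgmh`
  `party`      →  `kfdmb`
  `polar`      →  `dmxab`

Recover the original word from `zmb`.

pan

Read the word backwards and shift each letter +12.
Undoing it on zmb: shift back: z−12=n, m−12=a, b−12=p → nap; then reverse → pan.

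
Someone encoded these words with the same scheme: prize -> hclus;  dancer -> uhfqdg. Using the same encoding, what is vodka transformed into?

The output letters match the input read backwards, each shifted +3: prize reversed is ezirp. Two steps: reverse the string, then apply a Caesar shift of +3.
On vodka: reverse → akdov; then shift: a+3=d, k+3=n, d+3=g, o+3=r, v+3=y.

dngry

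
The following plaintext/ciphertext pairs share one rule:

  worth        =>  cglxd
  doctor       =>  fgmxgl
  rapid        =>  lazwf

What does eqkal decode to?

w(22)→c(2) and o(14)→g(6) fit y≡19x+0 (mod 26); the inverse of 19 mod 26 is 11. This is an affine cipher: with a=0,…,z=25, each position x becomes (19x+0) mod 26.
Reversing it on eqkal: e(4)→11·(4−0)≡18=s; q(16)→11·(16−0)≡20=u; k(10)→11·(10−0)≡6=g; a(0)→11·(0−0)≡0=a; l(11)→11·(11−0)≡17=r (all mod 26).

sugar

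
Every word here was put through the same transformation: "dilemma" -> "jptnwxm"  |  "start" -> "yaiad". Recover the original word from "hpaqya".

The shift increases by 1 at each position, starting from +6: 6, 7, 8, ….
Reversing it on hpaqya: h−6=b, p−7=i, a−8=s, q−9=h, y−10=o, a−11=p.

bishop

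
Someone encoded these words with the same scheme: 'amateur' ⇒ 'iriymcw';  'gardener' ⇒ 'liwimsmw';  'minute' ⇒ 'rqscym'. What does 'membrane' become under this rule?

Two shifts are in play — +8 for a/e/i/o/u, +5 for every other letter.
For membrane: m(cons)+5=r, e(vowel)+8=m, m(cons)+5=r, b(cons)+5=g, r(cons)+5=w, a(vowel)+8=i, n(cons)+5=s, e(vowel)+8=m.

rmrgwism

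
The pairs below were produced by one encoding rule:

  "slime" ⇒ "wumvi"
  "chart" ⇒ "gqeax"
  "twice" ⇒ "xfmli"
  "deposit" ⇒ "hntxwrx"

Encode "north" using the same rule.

rxvcl

It's a Vigenère-style cipher with numeric key [4,9]: position i shifts by key[i mod 2].
On north: n+4=r, o+9=x, r+4=v, t+9=c, h+4=l.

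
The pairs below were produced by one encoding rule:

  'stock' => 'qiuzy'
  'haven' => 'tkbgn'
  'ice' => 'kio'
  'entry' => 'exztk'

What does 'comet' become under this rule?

zksui

The output letters match the input read backwards, each shifted +6: stock reversed is kcots. Read the word backwards and shift each letter +6.
For comet: reverse → temoc; then shift: t+6=z, e+6=k, m+6=s, o+6=u, c+6=i.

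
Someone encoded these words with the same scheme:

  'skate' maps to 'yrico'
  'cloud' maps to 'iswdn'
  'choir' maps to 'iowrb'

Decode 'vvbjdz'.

potato

The shift increases by 1 at each position, starting from +6: 6, 7, 8, ….
Undoing it on vvbjdz: v−6=p, v−7=o, b−8=t, j−9=a, d−10=t, z−11=o.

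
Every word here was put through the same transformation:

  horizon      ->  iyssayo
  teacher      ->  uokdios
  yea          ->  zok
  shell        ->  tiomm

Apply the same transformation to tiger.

The shift depends on letter class: consonant h→i is +1, but vowel o→y is +10. Two shifts are in play — +10 for a/e/i/o/u, +1 for every other letter.
On tiger: t(cons)+1=u, i(vowel)+10=s, g(cons)+1=h, e(vowel)+10=o, r(cons)+1=s.

ushos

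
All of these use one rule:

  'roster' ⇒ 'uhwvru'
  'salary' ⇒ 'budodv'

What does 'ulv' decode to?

sir

Two steps: reverse the string, then apply a Caesar shift of +3.
Reversing it on ulv: shift back: u−3=r, l−3=i, v−3=s → ris; then reverse → sir.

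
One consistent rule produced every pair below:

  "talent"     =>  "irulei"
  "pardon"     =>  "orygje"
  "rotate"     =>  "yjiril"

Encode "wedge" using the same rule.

t(19)→i(8) and a(0)→r(17) fit y≡5x+17 (mod 26); the inverse of 5 mod 26 is 21. Treating letters as 0–25, the rule is x ↦ 5x + 17 (mod 26).
Applying it to wedge: w(22)→5·22+17≡23=x; e(4)→5·4+17≡11=l; d(3)→5·3+17≡6=g; g(6)→5·6+17≡21=v; e(4)→5·4+17≡11=l (all mod 26).

xlgvl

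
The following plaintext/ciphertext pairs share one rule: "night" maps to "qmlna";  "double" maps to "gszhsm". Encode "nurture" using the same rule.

In night: n→q is +3, i→m is +4, g→l is +5, h→n is +6 — the shift increases by 1 each position. Letter i (0-indexed) is shifted by i+3, so successive shifts are 3, 4, 5, ….
Applying it to nurture: n+3=q, u+4=y, r+5=w, t+6=z, u+7=b, r+8=z, e+9=n.

qywzbzn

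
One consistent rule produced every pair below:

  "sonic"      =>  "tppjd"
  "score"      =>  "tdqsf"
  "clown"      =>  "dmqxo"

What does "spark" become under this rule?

tqcsl

Shifts by position in sonic: pos 0: s→t (+1), pos 1: o→p (+1), pos 2: n→p (+2), pos 3: i→j (+1), pos 4: c→d (+1) — repeating every 3. The shifts repeat in a cycle of length 3: positions 0,1,… shift by +1, +1, +2, then the pattern repeats.
For spark: s+1=t, p+1=q, a+2=c, r+1=s, k+1=l.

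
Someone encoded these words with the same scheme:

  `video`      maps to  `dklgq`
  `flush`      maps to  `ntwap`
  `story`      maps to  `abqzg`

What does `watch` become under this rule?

The shift depends on letter class: consonant v→d is +8, but vowel i→k is +2. Two shifts are in play — +2 for a/e/i/o/u, +8 for every other letter.
For watch: w(cons)+8=e, a(vowel)+2=c, t(cons)+8=b, c(cons)+8=k, h(cons)+8=p.

ecbkp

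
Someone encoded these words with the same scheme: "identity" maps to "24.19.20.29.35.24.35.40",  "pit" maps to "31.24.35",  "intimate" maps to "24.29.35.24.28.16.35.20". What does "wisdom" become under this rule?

38.24.34.19.30.28

Letters become their 1-based position plus 15 (so a→16, b→17, …).
Applying it to wisdom: w=23→38, i=9→24, s=19→34, d=4→19, o=15→30, m=13→28.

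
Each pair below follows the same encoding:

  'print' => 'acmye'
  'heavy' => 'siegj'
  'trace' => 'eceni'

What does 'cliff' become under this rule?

nwmqq

The shift depends on letter class: consonant p→a is +11, but vowel i→m is +4. Vowels shift forward by 4 and consonants shift forward by 11.
On cliff: c(cons)+11=n, l(cons)+11=w, i(vowel)+4=m, f(cons)+11=q, f(cons)+11=q.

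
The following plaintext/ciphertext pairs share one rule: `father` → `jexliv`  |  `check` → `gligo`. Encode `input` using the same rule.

Compare letters: f→j is +4, a→e is +4, t→x is +4 — a constant shift. This is a Caesar cipher with shift 4.
Applying it to input: i+4=m, n+4=r, p+4=t, u+4=y, t+4=x.

mrtyx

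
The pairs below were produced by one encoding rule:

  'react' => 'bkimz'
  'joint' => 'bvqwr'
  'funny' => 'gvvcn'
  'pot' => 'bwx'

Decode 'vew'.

own

The output letters match the input read backwards, each shifted +8: react reversed is tcaer. The word is reversed, then every letter is shifted forward by 8.
Undoing it on vew: shift back: v−8=n, e−8=w, w−8=o → nwo; then reverse → own.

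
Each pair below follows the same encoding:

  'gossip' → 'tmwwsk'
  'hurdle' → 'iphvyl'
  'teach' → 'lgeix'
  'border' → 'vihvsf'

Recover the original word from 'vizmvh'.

driver

The output letters match the input read backwards, each shifted +4: gossip reversed is pissog. Two steps: reverse the string, then apply a Caesar shift of +4.
Decoding vizmvh: shift back: v−4=r, i−4=e, z−4=v, m−4=i, v−4=r, h−4=d → revird; then reverse → driver.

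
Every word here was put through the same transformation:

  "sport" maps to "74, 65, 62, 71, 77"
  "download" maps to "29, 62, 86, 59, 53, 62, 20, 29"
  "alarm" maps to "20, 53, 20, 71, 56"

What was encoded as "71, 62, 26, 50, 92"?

With a=1..z=26, the number is 3·pos + 17.
Undoing it on 71, 62, 26, 50, 92: 71→(71−17)÷3=18=r, 62→(62−17)÷3=15=o, 26→(26−17)÷3=3=c, 50→(50−17)÷3=11=k, 92→(92−17)÷3=25=y.

rocky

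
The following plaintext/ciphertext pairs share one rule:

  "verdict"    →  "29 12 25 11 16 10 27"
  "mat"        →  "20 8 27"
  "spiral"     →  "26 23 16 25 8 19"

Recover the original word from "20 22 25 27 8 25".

Each letter is replaced by its alphabet position (a=1..z=26) + 7.
Undoing it on 20 22 25 27 8 25: 20→(20−7)÷1=13=m, 22→(22−7)÷1=15=o, 25→(25−7)÷1=18=r, 27→(27−7)÷1=20=t, 8→(8−7)÷1=1=a, 25→(25−7)÷1=18=r.

mortar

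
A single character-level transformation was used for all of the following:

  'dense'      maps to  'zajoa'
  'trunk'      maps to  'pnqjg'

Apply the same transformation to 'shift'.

odebp

Compare letters: d→z is +22, e→a is +22, n→j is +22 — a constant shift. Every letter moves 22 places later in the alphabet, wrapping around z→a.
On shift: s+22=o, h+22=d, i+22=e, f+22=b, t+22=p.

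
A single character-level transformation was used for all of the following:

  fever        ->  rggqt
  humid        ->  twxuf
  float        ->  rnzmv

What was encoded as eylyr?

swamp

Shifts by position in fever: pos 0: f→r (+12), pos 1: e→g (+2), pos 2: v→g (+11), pos 3: e→q (+12), pos 4: r→t (+2) — repeating every 3. A repeating key of period 3 is used — shifts +12, +2, +11 over and over.
Undoing it on eylyr: e−12=s, y−2=w, l−11=a, y−12=m, r−2=p.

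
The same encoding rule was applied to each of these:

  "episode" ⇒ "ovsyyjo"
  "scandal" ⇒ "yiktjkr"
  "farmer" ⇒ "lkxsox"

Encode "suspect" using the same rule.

The shift depends on letter class: consonant p→v is +6, but vowel e→o is +10. Vowels shift forward by 10 and consonants shift forward by 6.
For suspect: s(cons)+6=y, u(vowel)+10=e, s(cons)+6=y, p(cons)+6=v, e(vowel)+10=o, c(cons)+6=i, t(cons)+6=z.

yeyvoiz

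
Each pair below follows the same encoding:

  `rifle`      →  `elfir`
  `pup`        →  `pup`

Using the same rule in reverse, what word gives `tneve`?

The output letters match the input read backwards: rifle reversed is elfir. It's just the letters in reverse order.
Reversing it on tneve: then reverse → event.

event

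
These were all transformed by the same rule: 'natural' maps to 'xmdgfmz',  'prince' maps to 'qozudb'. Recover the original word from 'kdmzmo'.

The output letters match the input read backwards, each shifted +12: natural reversed is larutan. Two steps: reverse the string, then apply a Caesar shift of +12.
Decoding kdmzmo: shift back: k−12=y, d−12=r, m−12=a, z−12=n, m−12=a, o−12=c → yranac; then reverse → canary.

canary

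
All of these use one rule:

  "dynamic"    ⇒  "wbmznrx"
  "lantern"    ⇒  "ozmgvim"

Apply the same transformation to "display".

Each letter is replaced by its mirror in the alphabet: a↔z, b↔y, c↔x, and so on (the Atbash cipher).
For display: d↔w, i↔r, s↔h, p↔k, l↔o, a↔z, y↔b.

wrhkozb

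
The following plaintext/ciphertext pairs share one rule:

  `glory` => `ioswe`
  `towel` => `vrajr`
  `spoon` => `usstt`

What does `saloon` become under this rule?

In glory: g→i is +2, l→o is +3, o→s is +4, r→w is +5 — the shift increases by 1 each position. Each letter shifts forward by (position + 2), i.e. 2, 3, 4, … — the shift grows by one for each successive letter.
For saloon: s+2=u, a+3=d, l+4=p, o+5=t, o+6=u, n+7=u.

udptuu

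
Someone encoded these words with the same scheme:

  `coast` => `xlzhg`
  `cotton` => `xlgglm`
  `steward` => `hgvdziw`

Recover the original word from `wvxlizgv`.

decorate

Each pair mirrors across the alphabet (c↔x, o↔l, a↔z): positions sum to 25. This is the alphabet-reversal cipher (Atbash): a becomes z, b becomes y, etc.
Undoing it on wvxlizgv: w↔d, v↔e, x↔c, l↔o, i↔r, z↔a, g↔t, v↔e.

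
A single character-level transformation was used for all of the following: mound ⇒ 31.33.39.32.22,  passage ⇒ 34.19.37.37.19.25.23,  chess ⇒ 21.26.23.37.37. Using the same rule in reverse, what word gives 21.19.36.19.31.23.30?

caramel

m is letter #13 and maps to 31: an offset of 18. The number is (letter's place in the alphabet, a=1) + 18.
Undoing it on 21.19.36.19.31.23.30: 21→(21−18)÷1=3=c, 19→(19−18)÷1=1=a, 36→(36−18)÷1=18=r, 19→(19−18)÷1=1=a, 31→(31−18)÷1=13=m, 23→(23−18)÷1=5=e, 30→(30−18)÷1=12=l.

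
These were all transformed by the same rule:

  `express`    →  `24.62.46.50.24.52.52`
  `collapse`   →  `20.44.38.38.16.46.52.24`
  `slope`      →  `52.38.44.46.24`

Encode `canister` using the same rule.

20.16.42.32.52.54.24.50

The formula is n = 2×(alphabet index, a=1) + 14.
For canister: c=3→20, a=1→16, n=14→42, i=9→32, s=19→52, t=20→54, e=5→24, r=18→50.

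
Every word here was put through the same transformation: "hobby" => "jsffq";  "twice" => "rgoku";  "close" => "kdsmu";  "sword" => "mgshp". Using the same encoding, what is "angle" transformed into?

anedu

h(7)→j(9) and o(14)→s(18) fit y≡5x+0 (mod 26); the inverse of 5 mod 26 is 21. This is an affine cipher: with a=0,…,z=25, each position x becomes (5x+0) mod 26.
On angle: a(0)→5·0+0≡0=a; n(13)→5·13+0≡13=n; g(6)→5·6+0≡4=e; l(11)→5·11+0≡3=d; e(4)→5·4+0≡20=u (all mod 26).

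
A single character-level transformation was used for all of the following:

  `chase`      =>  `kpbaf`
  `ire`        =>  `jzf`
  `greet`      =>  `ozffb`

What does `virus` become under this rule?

The shift depends on letter class: consonant c→k is +8, but vowel a→b is +1. Vowels shift forward by 1 and consonants shift forward by 8.
On virus: v(cons)+8=d, i(vowel)+1=j, r(cons)+8=z, u(vowel)+1=v, s(cons)+8=a.

djzva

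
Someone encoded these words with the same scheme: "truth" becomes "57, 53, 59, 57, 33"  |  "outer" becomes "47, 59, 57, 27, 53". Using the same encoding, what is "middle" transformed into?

43, 35, 25, 25, 41, 27

t(#20)→57 and r(#18)→53: differences scale by 2, so n = 2·pos + 17. Each letter becomes 2×(its alphabet position, a=1..z=26) + 17.
On middle: m=13→43, i=9→35, d=4→25, d=4→25, l=12→41, e=5→27.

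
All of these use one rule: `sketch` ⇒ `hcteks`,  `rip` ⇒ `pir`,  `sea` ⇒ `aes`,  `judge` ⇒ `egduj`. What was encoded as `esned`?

The word is simply reversed.
Reversing it on esned: then reverse → dense.

dense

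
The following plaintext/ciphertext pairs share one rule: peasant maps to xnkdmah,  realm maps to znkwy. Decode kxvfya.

column

In peasant: p→x is +8, e→n is +9, a→k is +10, s→d is +11 — the shift increases by 1 each position. Each letter shifts forward by (position + 8), i.e. 8, 9, 10, … — the shift grows by one for each successive letter.
Decoding kxvfya: k−8=c, x−9=o, v−10=l, f−11=u, y−12=m, a−13=n.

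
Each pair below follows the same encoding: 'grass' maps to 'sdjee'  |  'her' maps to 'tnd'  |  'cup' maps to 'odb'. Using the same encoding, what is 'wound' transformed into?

Vowels shift forward by 9 and consonants shift forward by 12.
On wound: w(cons)+12=i, o(vowel)+9=x, u(vowel)+9=d, n(cons)+12=z, d(cons)+12=p.

ixdzp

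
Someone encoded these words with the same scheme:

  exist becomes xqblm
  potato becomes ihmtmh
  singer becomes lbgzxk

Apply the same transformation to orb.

hku

Each letter is shifted forward by 19 in the alphabet (a Caesar shift of +19).
On orb: o+19=h, r+19=k, b+19=u.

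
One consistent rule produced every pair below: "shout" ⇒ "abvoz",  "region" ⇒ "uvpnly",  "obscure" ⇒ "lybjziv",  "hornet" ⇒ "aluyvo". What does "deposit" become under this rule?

apzvwlk

The output letters match the input read backwards, each shifted +7: shout reversed is tuohs. Two steps: reverse the string, then apply a Caesar shift of +7.
For deposit: reverse → tisoped; then shift: t+7=a, i+7=p, s+7=z, o+7=v, p+7=w, e+7=l, d+7=k.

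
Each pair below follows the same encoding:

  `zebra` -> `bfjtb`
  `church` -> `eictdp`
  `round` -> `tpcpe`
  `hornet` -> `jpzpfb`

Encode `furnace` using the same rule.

hvzpbkg

Shifts by position in zebra: pos 0: z→b (+2), pos 1: e→f (+1), pos 2: b→j (+8), pos 3: r→t (+2), pos 4: a→b (+1) — repeating every 3. The shifts repeat in a cycle of length 3: positions 0,1,… shift by +2, +1, +8, then the pattern repeats.
For furnace: f+2=h, u+1=v, r+8=z, n+2=p, a+1=b, c+8=k, e+2=g.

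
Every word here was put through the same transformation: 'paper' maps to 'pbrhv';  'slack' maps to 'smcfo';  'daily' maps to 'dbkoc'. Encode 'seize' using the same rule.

sfkci

Letter i (0-indexed) is shifted by i+0, so successive shifts are 0, 1, 2, ….
For seize: s+0=s, e+1=f, i+2=k, z+3=c, e+4=i.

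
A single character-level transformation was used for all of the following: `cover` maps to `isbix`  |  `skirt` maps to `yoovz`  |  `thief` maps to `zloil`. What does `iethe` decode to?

Shifts by position in cover: pos 0: c→i (+6), pos 1: o→s (+4), pos 2: v→b (+6), pos 3: e→i (+4) — repeating every 2. A repeating key of period 2 is used — shifts +6, +4 over and over.
Decoding iethe: i−6=c, e−4=a, t−6=n, h−4=d, e−6=y.

candy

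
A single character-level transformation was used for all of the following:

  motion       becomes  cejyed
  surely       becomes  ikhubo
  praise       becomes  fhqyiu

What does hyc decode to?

Compare letters: m→c is +16, o→e is +16, t→j is +16 — a constant shift. This is a Caesar cipher with shift 16.
Undoing it on hyc: h−16=r, y−16=i, c−16=m.

rim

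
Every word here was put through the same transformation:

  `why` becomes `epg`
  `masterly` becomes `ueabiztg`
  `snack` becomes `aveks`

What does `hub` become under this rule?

The shift depends on letter class: consonant w→e is +8, but vowel a→e is +4. The rule splits by letter class: vowels +4, consonants +8.
For hub: h(cons)+8=p, u(vowel)+4=y, b(cons)+8=j.

pyj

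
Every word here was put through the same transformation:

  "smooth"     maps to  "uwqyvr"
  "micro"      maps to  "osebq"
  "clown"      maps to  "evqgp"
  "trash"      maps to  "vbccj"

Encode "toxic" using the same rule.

vyzse

A repeating key of period 2 is used — shifts +2, +10 over and over.
Applying it to toxic: t+2=v, o+10=y, x+2=z, i+10=s, c+2=e.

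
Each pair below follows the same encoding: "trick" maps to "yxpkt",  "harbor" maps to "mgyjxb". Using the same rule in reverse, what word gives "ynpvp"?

thing

In trick: t→y is +5, r→x is +6, i→p is +7, c→k is +8 — the shift increases by 1 each position. Letter i (0-indexed) is shifted by i+5, so successive shifts are 5, 6, 7, ….
Undoing it on ynpvp: y−5=t, n−6=h, p−7=i, v−8=n, p−9=g.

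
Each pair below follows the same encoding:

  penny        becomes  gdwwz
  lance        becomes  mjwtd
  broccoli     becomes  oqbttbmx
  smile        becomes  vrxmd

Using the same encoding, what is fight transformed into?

ixnsa

p(15)→g(6) and e(4)→d(3) fit y≡5x+9 (mod 26); the inverse of 5 mod 26 is 21. Treating letters as 0–25, the rule is x ↦ 5x + 9 (mod 26).
Applying it to fight: f(5)→5·5+9≡8=i; i(8)→5·8+9≡23=x; g(6)→5·6+9≡13=n; h(7)→5·7+9≡18=s; t(19)→5·19+9≡0=a (all mod 26).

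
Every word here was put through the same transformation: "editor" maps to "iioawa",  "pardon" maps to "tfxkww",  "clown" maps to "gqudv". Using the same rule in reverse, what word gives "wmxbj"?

In editor: e→i is +4, d→i is +5, i→o is +6, t→a is +7 — the shift increases by 1 each position. Each letter shifts forward by (position + 4), i.e. 4, 5, 6, … — the shift grows by one for each successive letter.
Reversing it on wmxbj: w−4=s, m−5=h, x−6=r, b−7=u, j−8=b.

shrub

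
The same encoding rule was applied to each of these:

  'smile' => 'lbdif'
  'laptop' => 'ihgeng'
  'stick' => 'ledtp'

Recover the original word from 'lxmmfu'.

This is an affine cipher: with a=0,…,z=25, each position x becomes (19x+7) mod 26.
Reversing it on lxmmfu: l(11)→11·(11−7)≡18=s; x(23)→11·(23−7)≡20=u; m(12)→11·(12−7)≡3=d; m(12)→11·(12−7)≡3=d; f(5)→11·(5−7)≡4=e; u(20)→11·(20−7)≡13=n (all mod 26).

sudden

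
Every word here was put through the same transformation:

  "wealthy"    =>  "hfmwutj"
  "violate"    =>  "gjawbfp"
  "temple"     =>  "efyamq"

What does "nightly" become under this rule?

Shifts by position in wealthy: pos 0: w→h (+11), pos 1: e→f (+1), pos 2: a→m (+12), pos 3: l→w (+11), pos 4: t→u (+1), pos 5: h→t (+12) — repeating every 3. The shifts repeat in a cycle of length 3: positions 0,1,… shift by +11, +1, +12, then the pattern repeats.
Applying it to nightly: n+11=y, i+1=j, g+12=s, h+11=s, t+1=u, l+12=x, y+11=j.

yjssuxj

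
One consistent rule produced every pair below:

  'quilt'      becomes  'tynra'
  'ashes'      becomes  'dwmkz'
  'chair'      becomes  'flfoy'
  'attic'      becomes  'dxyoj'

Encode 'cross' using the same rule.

fvtyz

In quilt: q→t is +3, u→y is +4, i→n is +5, l→r is +6 — the shift increases by 1 each position. Each letter shifts forward by (position + 3), i.e. 3, 4, 5, … — the shift grows by one for each successive letter.
On cross: c+3=f, r+4=v, o+5=t, s+6=y, s+7=z.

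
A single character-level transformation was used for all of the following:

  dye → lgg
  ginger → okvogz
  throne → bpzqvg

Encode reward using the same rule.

The shift depends on letter class: consonant d→l is +8, but vowel e→g is +2. The rule splits by letter class: vowels +2, consonants +8.
On reward: r(cons)+8=z, e(vowel)+2=g, w(cons)+8=e, a(vowel)+2=c, r(cons)+8=z, d(cons)+8=l.

zgeczl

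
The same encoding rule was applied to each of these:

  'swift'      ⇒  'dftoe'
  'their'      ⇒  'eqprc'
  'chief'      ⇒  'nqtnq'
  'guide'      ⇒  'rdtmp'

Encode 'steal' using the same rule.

Shifts by position in swift: pos 0: s→d (+11), pos 1: w→f (+9), pos 2: i→t (+11), pos 3: f→o (+9) — repeating every 2. A repeating key of period 2 is used — shifts +11, +9 over and over.
Applying it to steal: s+11=d, t+9=c, e+11=p, a+9=j, l+11=w.

dcpjw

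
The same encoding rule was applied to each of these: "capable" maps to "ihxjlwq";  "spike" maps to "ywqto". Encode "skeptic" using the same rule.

Each letter shifts forward by (position + 6), i.e. 6, 7, 8, … — the shift grows by one for each successive letter.
On skeptic: s+6=y, k+7=r, e+8=m, p+9=y, t+10=d, i+11=t, c+12=o.

yrmydto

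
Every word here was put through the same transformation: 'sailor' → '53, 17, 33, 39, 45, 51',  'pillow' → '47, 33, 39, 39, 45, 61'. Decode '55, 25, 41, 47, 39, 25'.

temple

s(#19)→53 and a(#1)→17: differences scale by 2, so n = 2·pos + 15. With a=1..z=26, the number is 2·pos + 15.
Reversing it on 55, 25, 41, 47, 39, 25: 55→(55−15)÷2=20=t, 25→(25−15)÷2=5=e, 41→(41−15)÷2=13=m, 47→(47−15)÷2=16=p, 39→(39−15)÷2=12=l, 25→(25−15)÷2=5=e.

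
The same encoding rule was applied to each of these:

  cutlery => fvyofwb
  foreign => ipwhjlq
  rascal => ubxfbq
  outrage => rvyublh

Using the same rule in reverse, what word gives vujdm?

The shifts repeat in a cycle of length 3: positions 0,1,… shift by +3, +1, +5, then the pattern repeats.
Reversing it on vujdm: v−3=s, u−1=t, j−5=e, d−3=a, m−1=l.

steal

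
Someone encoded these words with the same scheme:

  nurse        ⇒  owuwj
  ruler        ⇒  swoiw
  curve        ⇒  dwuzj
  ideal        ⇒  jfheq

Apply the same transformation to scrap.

teueu

In nurse: n→o is +1, u→w is +2, r→u is +3, s→w is +4 — the shift increases by 1 each position. Each letter shifts forward by (position + 1), i.e. 1, 2, 3, … — the shift grows by one for each successive letter.
On scrap: s+1=t, c+2=e, r+3=u, a+4=e, p+5=u.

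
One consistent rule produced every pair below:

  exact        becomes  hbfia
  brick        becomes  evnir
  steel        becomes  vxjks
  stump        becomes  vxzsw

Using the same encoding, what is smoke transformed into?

In exact: e→h is +3, x→b is +4, a→f is +5, c→i is +6 — the shift increases by 1 each position. Each letter shifts forward by (position + 3), i.e. 3, 4, 5, … — the shift grows by one for each successive letter.
For smoke: s+3=v, m+4=q, o+5=t, k+6=q, e+7=l.

vqtql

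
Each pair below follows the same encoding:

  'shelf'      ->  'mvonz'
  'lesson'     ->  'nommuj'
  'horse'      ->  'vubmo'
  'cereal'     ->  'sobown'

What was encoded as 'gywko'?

s(18)→m(12) and h(7)→v(21) fit y≡11x+22 (mod 26); the inverse of 11 mod 26 is 19. Treating letters as 0–25, the rule is x ↦ 11x + 22 (mod 26).
Decoding gywko: g(6)→19·(6−22)≡8=i; y(24)→19·(24−22)≡12=m; w(22)→19·(22−22)≡0=a; k(10)→19·(10−22)≡6=g; o(14)→19·(14−22)≡4=e (all mod 26).

image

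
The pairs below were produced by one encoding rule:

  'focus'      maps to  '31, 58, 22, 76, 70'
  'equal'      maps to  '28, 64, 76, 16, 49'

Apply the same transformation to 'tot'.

The formula is n = 3×(alphabet index, a=1) + 13.
For tot: t=20→73, o=15→58, t=20→73.

73, 58, 73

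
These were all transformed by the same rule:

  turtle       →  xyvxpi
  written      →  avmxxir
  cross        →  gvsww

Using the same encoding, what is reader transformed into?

Every letter moves 4 places later in the alphabet, wrapping around z→a.
On reader: r+4=v, e+4=i, a+4=e, d+4=h, e+4=i, r+4=v.

viehiv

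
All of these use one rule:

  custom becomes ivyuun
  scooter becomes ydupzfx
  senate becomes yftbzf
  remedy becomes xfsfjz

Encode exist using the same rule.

kyotz

Shifts by position in custom: pos 0: c→i (+6), pos 1: u→v (+1), pos 2: s→y (+6), pos 3: t→u (+1) — repeating every 2. The shifts repeat in a cycle of length 2: positions 0,1,… shift by +6, +1, then the pattern repeats.
On exist: e+6=k, x+1=y, i+6=o, s+1=t, t+6=z.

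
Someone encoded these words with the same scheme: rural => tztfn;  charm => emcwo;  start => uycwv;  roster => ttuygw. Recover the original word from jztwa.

Shifts by position in rural: pos 0: r→t (+2), pos 1: u→z (+5), pos 2: r→t (+2), pos 3: a→f (+5) — repeating every 2. A repeating key of period 2 is used — shifts +2, +5 over and over.
Decoding jztwa: j−2=h, z−5=u, t−2=r, w−5=r, a−2=y.

hurry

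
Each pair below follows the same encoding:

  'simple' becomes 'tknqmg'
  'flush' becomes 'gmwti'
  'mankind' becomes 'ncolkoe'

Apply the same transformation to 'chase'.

dictg

The shift depends on letter class: consonant s→t is +1, but vowel i→k is +2. Vowels shift forward by 2 and consonants shift forward by 1.
For chase: c(cons)+1=d, h(cons)+1=i, a(vowel)+2=c, s(cons)+1=t, e(vowel)+2=g.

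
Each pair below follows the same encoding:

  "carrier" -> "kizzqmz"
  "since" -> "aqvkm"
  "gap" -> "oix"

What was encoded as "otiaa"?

glass

Compare letters: c→k is +8, a→i is +8, r→z is +8 — a constant shift. Each letter is shifted forward by 8 in the alphabet (a Caesar shift of +8).
Decoding otiaa: o−8=g, t−8=l, i−8=a, a−8=s, a−8=s.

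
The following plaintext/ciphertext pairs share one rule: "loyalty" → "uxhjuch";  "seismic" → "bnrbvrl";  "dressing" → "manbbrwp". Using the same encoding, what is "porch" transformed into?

Compare letters: l→u is +9, o→x is +9, y→h is +9 — a constant shift. It's a constant shift of +9 (ROT9).
For porch: p+9=y, o+9=x, r+9=a, c+9=l, h+9=q.

yxalq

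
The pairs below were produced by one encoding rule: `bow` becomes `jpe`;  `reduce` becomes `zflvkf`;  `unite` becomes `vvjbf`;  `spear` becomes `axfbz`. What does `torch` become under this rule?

The shift depends on letter class: consonant b→j is +8, but vowel o→p is +1. The rule splits by letter class: vowels +1, consonants +8.
Applying it to torch: t(cons)+8=b, o(vowel)+1=p, r(cons)+8=z, c(cons)+8=k, h(cons)+8=p.

bpzkp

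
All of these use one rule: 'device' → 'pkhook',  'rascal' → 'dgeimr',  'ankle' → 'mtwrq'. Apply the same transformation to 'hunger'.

tazmqx

Shifts by position in device: pos 0: d→p (+12), pos 1: e→k (+6), pos 2: v→h (+12), pos 3: i→o (+6) — repeating every 2. It's a Vigenère-style cipher with numeric key [12,6]: position i shifts by key[i mod 2].
For hunger: h+12=t, u+6=a, n+12=z, g+6=m, e+12=q, r+6=x.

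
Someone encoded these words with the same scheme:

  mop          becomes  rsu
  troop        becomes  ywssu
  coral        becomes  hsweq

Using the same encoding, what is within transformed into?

bmymms

The shift depends on letter class: consonant m→r is +5, but vowel o→s is +4. Two shifts are in play — +4 for a/e/i/o/u, +5 for every other letter.
For within: w(cons)+5=b, i(vowel)+4=m, t(cons)+5=y, h(cons)+5=m, i(vowel)+4=m, n(cons)+5=s.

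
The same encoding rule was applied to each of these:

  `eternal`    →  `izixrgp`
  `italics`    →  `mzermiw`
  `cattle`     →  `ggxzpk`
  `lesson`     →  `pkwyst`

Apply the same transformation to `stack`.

wzeio

It's a Vigenère-style cipher with numeric key [4,6]: position i shifts by key[i mod 2].
For stack: s+4=w, t+6=z, a+4=e, c+6=i, k+4=o.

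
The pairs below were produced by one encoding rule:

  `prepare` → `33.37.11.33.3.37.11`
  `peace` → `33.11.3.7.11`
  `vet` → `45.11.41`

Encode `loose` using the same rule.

p(#16)→33 and r(#18)→37: differences scale by 2, so n = 2·pos + 1. Each letter becomes 2×(its alphabet position, a=1..z=26) + 1.
Applying it to loose: l=12→25, o=15→31, o=15→31, s=19→39, e=5→11.

25.31.31.39.11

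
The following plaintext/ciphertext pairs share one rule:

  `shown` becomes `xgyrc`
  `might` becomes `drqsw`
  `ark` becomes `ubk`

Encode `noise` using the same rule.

The output letters match the input read backwards, each shifted +10: shown reversed is nwohs. The word is reversed, then every letter is shifted forward by 10.
For noise: reverse → esion; then shift: e+10=o, s+10=c, i+10=s, o+10=y, n+10=x.

ocsyx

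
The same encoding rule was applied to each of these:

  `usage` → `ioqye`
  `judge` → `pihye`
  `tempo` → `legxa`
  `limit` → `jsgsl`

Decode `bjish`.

u(20)→i(8) and s(18)→o(14) fit y≡23x+16 (mod 26); the inverse of 23 mod 26 is 17. This is an affine cipher: with a=0,…,z=25, each position x becomes (23x+16) mod 26.
Reversing it on bjish: b(1)→17·(1−16)≡5=f; j(9)→17·(9−16)≡11=l; i(8)→17·(8−16)≡20=u; s(18)→17·(18−16)≡8=i; h(7)→17·(7−16)≡3=d (all mod 26).

fluid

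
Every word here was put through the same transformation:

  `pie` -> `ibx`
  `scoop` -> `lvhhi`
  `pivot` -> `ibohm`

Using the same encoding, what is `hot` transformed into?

ahm

Compare letters: p→i is +19, i→b is +19, e→x is +19 — a constant shift. Each letter is shifted forward by 19 in the alphabet (a Caesar shift of +19).
For hot: h+19=a, o+19=h, t+19=m.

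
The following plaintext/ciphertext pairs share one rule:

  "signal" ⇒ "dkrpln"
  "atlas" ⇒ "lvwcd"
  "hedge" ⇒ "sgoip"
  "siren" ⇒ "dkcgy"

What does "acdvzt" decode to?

Shifts by position in signal: pos 0: s→d (+11), pos 1: i→k (+2), pos 2: g→r (+11), pos 3: n→p (+2) — repeating every 2. The shifts repeat in a cycle of length 2: positions 0,1,… shift by +11, +2, then the pattern repeats.
Reversing it on acdvzt: a−11=p, c−2=a, d−11=s, v−2=t, z−11=o, t−2=r.

pastor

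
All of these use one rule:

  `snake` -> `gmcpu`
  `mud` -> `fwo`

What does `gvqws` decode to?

quote

The output letters match the input read backwards, each shifted +2: snake reversed is ekans. Two steps: reverse the string, then apply a Caesar shift of +2.
Undoing it on gvqws: shift back: g−2=e, v−2=t, q−2=o, w−2=u, s−2=q → etouq; then reverse → quote.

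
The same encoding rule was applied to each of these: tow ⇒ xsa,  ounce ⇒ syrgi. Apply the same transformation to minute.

Compare letters: t→x is +4, o→s is +4, w→a is +4 — a constant shift. Each letter is shifted forward by 4 in the alphabet (a Caesar shift of +4).
Applying it to minute: m+4=q, i+4=m, n+4=r, u+4=y, t+4=x, e+4=i.

qmryxi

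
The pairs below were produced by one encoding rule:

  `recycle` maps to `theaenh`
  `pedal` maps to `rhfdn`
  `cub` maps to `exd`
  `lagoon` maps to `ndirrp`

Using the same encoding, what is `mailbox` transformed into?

odlndrz

Vowels shift forward by 3 and consonants shift forward by 2.
Applying it to mailbox: m(cons)+2=o, a(vowel)+3=d, i(vowel)+3=l, l(cons)+2=n, b(cons)+2=d, o(vowel)+3=r, x(cons)+2=z.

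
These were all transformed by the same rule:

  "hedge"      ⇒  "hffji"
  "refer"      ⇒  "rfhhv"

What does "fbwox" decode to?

Each letter shifts forward by its position index (0, 1, 2, …) — the shift grows by one for each successive letter.
Undoing it on fbwox: f−0=f, b−1=a, w−2=u, o−3=l, x−4=t.

fault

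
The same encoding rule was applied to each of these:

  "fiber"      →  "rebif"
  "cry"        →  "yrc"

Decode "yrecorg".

The output letters match the input read backwards: fiber reversed is rebif. It's just the letters in reverse order.
Reversing it on yrecorg: then reverse → grocery.

grocery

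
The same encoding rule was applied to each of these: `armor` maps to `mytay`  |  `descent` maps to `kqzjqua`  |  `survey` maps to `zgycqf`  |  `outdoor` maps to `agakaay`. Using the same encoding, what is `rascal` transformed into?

The shift depends on letter class: consonant r→y is +7, but vowel a→m is +12. The rule splits by letter class: vowels +12, consonants +7.
On rascal: r(cons)+7=y, a(vowel)+12=m, s(cons)+7=z, c(cons)+7=j, a(vowel)+12=m, l(cons)+7=s.

ymzjms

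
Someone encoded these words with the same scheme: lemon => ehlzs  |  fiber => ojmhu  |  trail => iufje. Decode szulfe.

normal

This is an affine cipher: with a=0,…,z=25, each position x becomes (7x+5) mod 26.
Reversing it on szulfe: s(18)→15·(18−5)≡13=n; z(25)→15·(25−5)≡14=o; u(20)→15·(20−5)≡17=r; l(11)→15·(11−5)≡12=m; f(5)→15·(5−5)≡0=a; e(4)→15·(4−5)≡11=l (all mod 26).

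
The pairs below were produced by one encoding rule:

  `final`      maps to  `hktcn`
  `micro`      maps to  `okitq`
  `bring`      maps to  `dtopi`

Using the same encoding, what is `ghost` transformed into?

Shifts by position in final: pos 0: f→h (+2), pos 1: i→k (+2), pos 2: n→t (+6), pos 3: a→c (+2), pos 4: l→n (+2) — repeating every 3. A repeating key of period 3 is used — shifts +2, +2, +6 over and over.
For ghost: g+2=i, h+2=j, o+6=u, s+2=u, t+2=v.

ijuuv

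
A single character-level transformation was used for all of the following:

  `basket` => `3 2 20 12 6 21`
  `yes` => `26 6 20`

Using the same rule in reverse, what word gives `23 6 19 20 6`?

b is letter #2 and maps to 3: an offset of 1. Each letter is replaced by its alphabet position (a=1..z=26) + 1.
Reversing it on 23 6 19 20 6: 23→(23−1)÷1=22=v, 6→(6−1)÷1=5=e, 19→(19−1)÷1=18=r, 20→(20−1)÷1=19=s, 6→(6−1)÷1=5=e.

verse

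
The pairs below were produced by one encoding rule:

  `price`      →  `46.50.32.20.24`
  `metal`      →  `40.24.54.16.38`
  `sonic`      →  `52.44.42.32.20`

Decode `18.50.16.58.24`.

brave

p(#16)→46 and r(#18)→50: differences scale by 2, so n = 2·pos + 14. The formula is n = 2×(alphabet index, a=1) + 14.
Decoding 18.50.16.58.24: 18→(18−14)÷2=2=b, 50→(50−14)÷2=18=r, 16→(16−14)÷2=1=a, 58→(58−14)÷2=22=v, 24→(24−14)÷2=5=e.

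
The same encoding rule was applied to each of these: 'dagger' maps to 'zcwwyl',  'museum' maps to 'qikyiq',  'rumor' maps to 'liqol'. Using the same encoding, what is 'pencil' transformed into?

nypaur

d(3)→z(25) and a(0)→c(2) fit y≡25x+2 (mod 26); the inverse of 25 mod 26 is 25. Each letter's alphabet position (a=0..z=25) is mapped through 25·x+2 mod 26 — an affine cipher.
For pencil: p(15)→25·15+2≡13=n; e(4)→25·4+2≡24=y; n(13)→25·13+2≡15=p; c(2)→25·2+2≡0=a; i(8)→25·8+2≡20=u; l(11)→25·11+2≡17=r (all mod 26).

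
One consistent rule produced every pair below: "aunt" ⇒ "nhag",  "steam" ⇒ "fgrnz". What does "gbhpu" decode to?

touch

Compare letters: a→n is +13, u→h is +13, n→a is +13 — a constant shift. Each letter is shifted forward by 13 in the alphabet (a Caesar shift of +13).
Undoing it on gbhpu: g−13=t, b−13=o, h−13=u, p−13=c, u−13=h.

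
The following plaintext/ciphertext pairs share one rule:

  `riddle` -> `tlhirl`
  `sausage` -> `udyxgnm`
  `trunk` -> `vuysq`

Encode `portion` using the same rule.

Each letter shifts forward by (position + 2), i.e. 2, 3, 4, … — the shift grows by one for each successive letter.
For portion: p+2=r, o+3=r, r+4=v, t+5=y, i+6=o, o+7=v, n+8=v.

rrvyovv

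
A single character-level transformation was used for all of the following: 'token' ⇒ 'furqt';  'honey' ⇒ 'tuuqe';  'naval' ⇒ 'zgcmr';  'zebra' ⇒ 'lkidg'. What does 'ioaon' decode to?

A repeating key of period 3 is used — shifts +12, +6, +7 over and over.
Decoding ioaon: i−12=w, o−6=i, a−7=t, o−12=c, n−6=h.

witch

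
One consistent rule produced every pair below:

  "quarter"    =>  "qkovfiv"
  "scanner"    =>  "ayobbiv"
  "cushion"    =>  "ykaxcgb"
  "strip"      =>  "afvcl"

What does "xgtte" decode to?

q(16)→q(16) and u(20)→k(10) fit y≡5x+14 (mod 26); the inverse of 5 mod 26 is 21. Each letter's alphabet position (a=0..z=25) is mapped through 5·x+14 mod 26 — an affine cipher.
Decoding xgtte: x(23)→21·(23−14)≡7=h; g(6)→21·(6−14)≡14=o; t(19)→21·(19−14)≡1=b; t(19)→21·(19−14)≡1=b; e(4)→21·(4−14)≡24=y (all mod 26).

hobby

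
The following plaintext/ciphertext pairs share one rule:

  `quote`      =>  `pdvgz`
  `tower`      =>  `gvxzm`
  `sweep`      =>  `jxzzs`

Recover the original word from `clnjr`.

q(16)→p(15) and u(20)→d(3) fit y≡23x+11 (mod 26); the inverse of 23 mod 26 is 17. Treating letters as 0–25, the rule is x ↦ 23x + 11 (mod 26).
Undoing it on clnjr: c(2)→17·(2−11)≡3=d; l(11)→17·(11−11)≡0=a; n(13)→17·(13−11)≡8=i; j(9)→17·(9−11)≡18=s; r(17)→17·(17−11)≡24=y (all mod 26).

daisy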